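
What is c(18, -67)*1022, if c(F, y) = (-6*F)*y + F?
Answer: 7413588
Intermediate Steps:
c(F, y) = F - 6*F*y (c(F, y) = -6*F*y + F = F - 6*F*y)
c(18, -67)*1022 = (18*(1 - 6*(-67)))*1022 = (18*(1 + 402))*1022 = (18*403)*1022 = 7254*1022 = 7413588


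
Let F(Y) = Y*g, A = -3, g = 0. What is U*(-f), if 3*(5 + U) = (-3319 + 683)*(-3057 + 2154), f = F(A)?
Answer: 0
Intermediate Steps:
F(Y) = 0 (F(Y) = Y*0 = 0)
f = 0
U = 793431 (U = -5 + ((-3319 + 683)*(-3057 + 2154))/3 = -5 + (-2636*(-903))/3 = -5 + (⅓)*2380308 = -5 + 793436 = 793431)
U*(-f) = 793431*(-1*0) = 793431*0 = 0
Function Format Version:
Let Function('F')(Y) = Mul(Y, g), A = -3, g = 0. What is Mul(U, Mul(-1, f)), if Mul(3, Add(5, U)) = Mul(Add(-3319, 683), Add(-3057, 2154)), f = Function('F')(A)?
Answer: 0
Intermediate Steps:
Function('F')(Y) = 0 (Function('F')(Y) = Mul(Y, 0) = 0)
f = 0
U = 793431 (U = Add(-5, Mul(Rational(1, 3), Mul(Add(-3319, 683), Add(-3057, 2154)))) = Add(-5, Mul(Rational(1, 3), Mul(-2636, -903))) = Add(-5, Mul(Rational(1, 3), 2380308)) = Add(-5, 793436) = 793431)
Mul(U, Mul(-1, f)) = Mul(793431, Mul(-1, 0)) = Mul(793431, 0) = 0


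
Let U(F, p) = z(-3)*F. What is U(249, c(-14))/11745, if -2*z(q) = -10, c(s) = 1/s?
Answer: 83/783 ≈ 0.10600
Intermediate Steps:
z(q) = 5 (z(q) = -½*(-10) = 5)
U(F, p) = 5*F
U(249, c(-14))/11745 = (5*249)/11745 = 1245*(1/11745) = 83/783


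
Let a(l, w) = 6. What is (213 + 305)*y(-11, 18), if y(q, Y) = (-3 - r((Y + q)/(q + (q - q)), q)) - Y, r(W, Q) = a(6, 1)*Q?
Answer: 23310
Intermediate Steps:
r(W, Q) = 6*Q
y(q, Y) = -3 - Y - 6*q (y(q, Y) = (-3 - 6*q) - Y = -3 - Y - 6*q)
(213 + 305)*y(-11, 18) = (213 + 305)*(-3 - 1*18 - 6*(-11)) = 518*(-3 - 18 + 66) = 518*45 = 23310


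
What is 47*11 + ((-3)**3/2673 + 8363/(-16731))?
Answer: 960155/1859 ≈ 516.49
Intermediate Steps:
47*11 + ((-3)**3/2673 + 8363/(-16731)) = 517 + (-27*1/2673 + 8363*(-1/16731)) = 517 + (-1/99 - 8363/16731) = 517 - 948/1859 = 960155/1859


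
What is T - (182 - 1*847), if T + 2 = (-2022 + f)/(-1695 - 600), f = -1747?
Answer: 1525354/2295 ≈ 664.64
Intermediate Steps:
T = -821/2295 (T = -2 + (-2022 - 1747)/(-1695 - 600) = -2 - 3769/(-2295) = -2 - 3769*(-1/2295) = -2 + 3769/2295 = -821/2295 ≈ -0.35773)
T - (182 - 1*847) = -821/2295 - (182 - 1*847) = -821/2295 - (182 - 847) = -821/2295 - 1*(-665) = -821/2295 + 665 = 1525354/2295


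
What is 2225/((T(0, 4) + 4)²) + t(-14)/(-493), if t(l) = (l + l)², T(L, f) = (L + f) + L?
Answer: 1046749/31552 ≈ 33.175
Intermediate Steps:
T(L, f) = f + 2*L
t(l) = 4*l² (t(l) = (2*l)² = 4*l²)
2225/((T(0, 4) + 4)²) + t(-14)/(-493) = 2225/(((4 + 2*0) + 4)²) + (4*(-14)²)/(-493) = 2225/(((4 + 0) + 4)²) + (4*196)*(-1/493) = 2225/((4 + 4)²) + 784*(-1/493) = 2225/(8²) - 784/493 = 2225/64 - 784/493 = 1046749/31552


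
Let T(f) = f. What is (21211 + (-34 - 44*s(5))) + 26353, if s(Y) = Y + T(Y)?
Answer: 47090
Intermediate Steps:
s(Y) = 2*Y (s(Y) = Y + Y = 2*Y)
(21211 + (-34 - 44*s(5))) + 26353 = (21211 + (-34 - 88*5)) + 26353 = (21211 + (-34 - 44*10)) + 26353 = (21211 + (-34 - 440)) + 26353 = (21211 - 474) + 26353 = 20737 + 26353 = 47090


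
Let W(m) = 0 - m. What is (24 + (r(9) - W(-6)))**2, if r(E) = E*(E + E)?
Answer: 32400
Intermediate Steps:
r(E) = 2*E**2 (r(E) = E*(2*E) = 2*E**2)
W(m) = -m
(24 + (r(9) - W(-6)))**2 = (24 + (2*9**2 - (-1)*(-6)))**2 = (24 + (2*81 - 1*6))**2 = (24 + (162 - 6))**2 = (24 + 156)**2 = 180**2 = 32400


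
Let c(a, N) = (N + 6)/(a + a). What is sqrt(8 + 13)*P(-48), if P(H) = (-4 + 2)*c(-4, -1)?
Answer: 5*sqrt(21)/4 ≈ 5.7282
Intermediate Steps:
c(a, N) = (6 + N)/(2*a) (c(a, N) = (6 + N)/((2*a)) = (6 + N)*(1/(2*a)) = (6 + N)/(2*a))
P(H) = 5/4 (P(H) = (-4 + 2)*((1/2)*(6 - 1)/(-4)) = -(-1)*5/4 = -2*(-5/8) = 5/4)
sqrt(8 + 13)*P(-48) = sqrt(8 + 13)*(5/4) = sqrt(21)*(5/4) = 5*sqrt(21)/4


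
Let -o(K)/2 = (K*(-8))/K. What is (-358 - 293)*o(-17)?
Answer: -10416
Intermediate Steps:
o(K) = 16 (o(K) = -2*K*(-8)/K = -2*(-8*K)/K = -2*(-8) = 16)
(-358 - 293)*o(-17) = (-358 - 293)*16 = -651*16 = -10416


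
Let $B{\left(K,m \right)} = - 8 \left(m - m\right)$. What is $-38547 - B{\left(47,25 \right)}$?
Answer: $-38547$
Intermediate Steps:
$B{\left(K,m \right)} = 0$ ($B{\left(K,m \right)} = \left(-8\right) 0 = 0$)
$-38547 - B{\left(47,25 \right)} = -38547 - 0 = -38547 + 0 = -38547$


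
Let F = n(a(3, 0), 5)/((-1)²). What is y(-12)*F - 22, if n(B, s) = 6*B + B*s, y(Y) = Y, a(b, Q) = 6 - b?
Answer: -418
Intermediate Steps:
F = 33 (F = ((6 - 1*3)*(6 + 5))/((-1)²) = ((6 - 3)*11)/1 = (3*11)*1 = 33*1 = 33)
y(-12)*F - 22 = -12*33 - 22 = -396 - 22 = -418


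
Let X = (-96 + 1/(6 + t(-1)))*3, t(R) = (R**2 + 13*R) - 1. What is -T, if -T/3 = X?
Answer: -6057/7 ≈ -865.29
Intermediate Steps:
t(R) = -1 + R**2 + 13*R
X = -2019/7 (X = (-96 + 1/(6 + (-1 + (-1)**2 + 13*(-1))))*3 = (-96 + 1/(6 + (-1 + 1 - 13)))*3 = (-96 + 1/(6 - 13))*3 = (-96 + 1/(-7))*3 = (-96 - 1/7)*3 = -673/7*3 = -2019/7 ≈ -288.43)
T = 6057/7 (T = -3*(-2019/7) = 6057/7 ≈ 865.29)
-T = -1*6057/7 = -6057/7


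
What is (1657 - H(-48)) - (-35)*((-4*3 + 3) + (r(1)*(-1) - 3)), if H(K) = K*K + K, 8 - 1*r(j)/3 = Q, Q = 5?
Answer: -1334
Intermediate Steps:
r(j) = 9 (r(j) = 24 - 3*5 = 24 - 15 = 9)
H(K) = K + K² (H(K) = K² + K = K + K²)
(1657 - H(-48)) - (-35)*((-4*3 + 3) + (r(1)*(-1) - 3)) = (1657 - (-48)*(1 - 48)) - (-35)*((-4*3 + 3) + (9*(-1) - 3)) = (1657 - (-48)*(-47)) - (-35)*((-12 + 3) + (-9 - 3)) = (1657 - 1*2256) - (-35)*(-9 - 12) = (1657 - 2256) - (-35)*(-21) = -599 - 1*735 = -599 - 735 = -1334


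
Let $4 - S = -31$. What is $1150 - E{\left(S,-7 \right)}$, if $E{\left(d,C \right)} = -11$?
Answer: $1161$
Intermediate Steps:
$S = 35$ ($S = 4 - -31 = 4 + 31 = 35$)
$1150 - E{\left(S,-7 \right)} = 1150 - -11 = 1150 + 11 = 1161$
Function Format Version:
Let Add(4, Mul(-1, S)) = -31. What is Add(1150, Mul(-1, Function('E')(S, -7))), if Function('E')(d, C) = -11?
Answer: 1161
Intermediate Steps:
S = 35 (S = Add(4, Mul(-1, -31)) = Add(4, 31) = 35)
Add(1150, Mul(-1, Function('E')(S, -7))) = Add(1150, Mul(-1, -11)) = Add(1150, 11) = 1161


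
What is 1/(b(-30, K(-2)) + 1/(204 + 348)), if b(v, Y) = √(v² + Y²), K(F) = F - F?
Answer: 552/16561 ≈ 0.033331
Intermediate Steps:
K(F) = 0
b(v, Y) = √(Y² + v²)
1/(b(-30, K(-2)) + 1/(204 + 348)) = 1/(√(0² + (-30)²) + 1/(204 + 348)) = 1/(√(0 + 900) + 1/552) = 1/(√900 + 1/552) = 1/(30 + 1/552) = 1/(16561/552) = 552/16561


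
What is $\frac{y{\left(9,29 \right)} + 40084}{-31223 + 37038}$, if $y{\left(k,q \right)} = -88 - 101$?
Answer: $\frac{7979}{1163} \approx 6.8607$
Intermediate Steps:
$y{\left(k,q \right)} = -189$ ($y{\left(k,q \right)} = -88 - 101 = -189$)
$\frac{y{\left(9,29 \right)} + 40084}{-31223 + 37038} = \frac{-189 + 40084}{-31223 + 37038} = \frac{39895}{5815} = 39895 \cdot \frac{1}{5815} = \frac{7979}{1163}$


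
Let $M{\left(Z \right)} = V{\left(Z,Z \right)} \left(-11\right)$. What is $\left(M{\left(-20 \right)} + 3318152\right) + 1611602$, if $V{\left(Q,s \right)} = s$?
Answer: $4929974$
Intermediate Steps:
$M{\left(Z \right)} = - 11 Z$ ($M{\left(Z \right)} = Z \left(-11\right) = - 11 Z$)
$\left(M{\left(-20 \right)} + 3318152\right) + 1611602 = \left(\left(-11\right) \left(-20\right) + 3318152\right) + 1611602 = \left(220 + 3318152\right) + 1611602 = 3318372 + 1611602 = 4929974$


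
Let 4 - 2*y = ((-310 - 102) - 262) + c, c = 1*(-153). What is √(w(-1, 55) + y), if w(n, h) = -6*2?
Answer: √1614/2 ≈ 20.087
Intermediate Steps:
w(n, h) = -12
c = -153
y = 831/2 (y = 2 - (((-310 - 102) - 262) - 153)/2 = 2 - ((-412 - 262) - 153)/2 = 2 - (-674 - 153)/2 = 2 - ½*(-827) = 2 + 827/2 = 831/2 ≈ 415.50)
√(w(-1, 55) + y) = √(-12 + 831/2) = √(807/2) = √1614/2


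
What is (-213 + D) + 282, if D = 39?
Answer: 108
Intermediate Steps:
(-213 + D) + 282 = (-213 + 39) + 282 = -174 + 282 = 108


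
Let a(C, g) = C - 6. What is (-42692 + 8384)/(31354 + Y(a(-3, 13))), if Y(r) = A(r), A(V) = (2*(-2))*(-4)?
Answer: -17154/15685 ≈ -1.0937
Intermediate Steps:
a(C, g) = -6 + C
A(V) = 16 (A(V) = -4*(-4) = 16)
Y(r) = 16
(-42692 + 8384)/(31354 + Y(a(-3, 13))) = (-42692 + 8384)/(31354 + 16) = -34308/31370 = -34308*1/31370 = -17154/15685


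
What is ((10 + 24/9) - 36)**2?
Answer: 4900/9 ≈ 544.44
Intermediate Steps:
((10 + 24/9) - 36)**2 = ((10 + 24*(1/9)) - 36)**2 = ((10 + 8/3) - 36)**2 = (38/3 - 36)**2 = (-70/3)**2 = 4900/9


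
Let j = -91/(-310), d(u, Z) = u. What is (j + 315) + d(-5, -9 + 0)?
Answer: 96191/310 ≈ 310.29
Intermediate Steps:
j = 91/310 (j = -91*(-1/310) = 91/310 ≈ 0.29355)
(j + 315) + d(-5, -9 + 0) = (91/310 + 315) - 5 = 97741/310 - 5 = 96191/310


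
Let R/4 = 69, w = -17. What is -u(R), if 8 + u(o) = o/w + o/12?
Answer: 21/17 ≈ 1.2353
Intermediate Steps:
R = 276 (R = 4*69 = 276)
u(o) = -8 + 5*o/204 (u(o) = -8 + (o/(-17) + o/12) = -8 + (o*(-1/17) + o*(1/12)) = -8 + (-o/17 + o/12) = -8 + 5*o/204)
-u(R) = -(-8 + (5/204)*276) = -(-8 + 115/17) = -1*(-21/17) = 21/17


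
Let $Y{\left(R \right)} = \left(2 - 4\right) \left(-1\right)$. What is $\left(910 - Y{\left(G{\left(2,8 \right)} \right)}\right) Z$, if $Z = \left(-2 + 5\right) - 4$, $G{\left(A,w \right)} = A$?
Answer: $-908$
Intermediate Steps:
$Y{\left(R \right)} = 2$ ($Y{\left(R \right)} = \left(-2\right) \left(-1\right) = 2$)
$Z = -1$ ($Z = 3 - 4 = -1$)
$\left(910 - Y{\left(G{\left(2,8 \right)} \right)}\right) Z = \left(910 - 2\right) \left(-1\right) = 908 \left(-1\right) = -908$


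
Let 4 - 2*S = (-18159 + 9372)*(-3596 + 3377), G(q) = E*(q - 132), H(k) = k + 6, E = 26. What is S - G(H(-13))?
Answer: -1917121/2 ≈ -9.5856e+5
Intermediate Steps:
H(k) = 6 + k
G(q) = -3432 + 26*q (G(q) = 26*(q - 132) = 26*(-132 + q) = -3432 + 26*q)
S = -1924349/2 (S = 2 - (-18159 + 9372)*(-3596 + 3377)/2 = 2 - (-8787)*(-219)/2 = 2 - 1/2*1924353 = 2 - 1924353/2 = -1924349/2 ≈ -9.6217e+5)
S - G(H(-13)) = -1924349/2 - (-3432 + 26*(6 - 13)) = -1924349/2 - (-3432 + 26*(-7)) = -1924349/2 - (-3432 - 182) = -1924349/2 - 1*(-3614) = -1924349/2 + 3614 = -1917121/2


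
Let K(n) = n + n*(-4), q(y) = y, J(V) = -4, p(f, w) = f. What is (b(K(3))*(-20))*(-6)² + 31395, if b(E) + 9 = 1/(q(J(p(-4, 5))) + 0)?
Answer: 38055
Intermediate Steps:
K(n) = -3*n (K(n) = n - 4*n = -3*n)
b(E) = -37/4 (b(E) = -9 + 1/(-4 + 0) = -9 + 1/(-4) = -9 - ¼ = -37/4)
(b(K(3))*(-20))*(-6)² + 31395 = -37/4*(-20)*(-6)² + 31395 = 185*36 + 31395 = 6660 + 31395 = 38055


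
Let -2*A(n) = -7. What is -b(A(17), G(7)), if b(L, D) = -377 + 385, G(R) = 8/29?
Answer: -8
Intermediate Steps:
G(R) = 8/29 (G(R) = 8*(1/29) = 8/29)
A(n) = 7/2 (A(n) = -½*(-7) = 7/2)
b(L, D) = 8
-b(A(17), G(7)) = -1*8 = -8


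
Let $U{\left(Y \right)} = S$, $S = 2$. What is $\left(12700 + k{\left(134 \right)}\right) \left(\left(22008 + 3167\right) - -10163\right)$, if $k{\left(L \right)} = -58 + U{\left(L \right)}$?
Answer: $446813672$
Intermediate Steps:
$U{\left(Y \right)} = 2$
$k{\left(L \right)} = -56$ ($k{\left(L \right)} = -58 + 2 = -56$)
$\left(12700 + k{\left(134 \right)}\right) \left(\left(22008 + 3167\right) - -10163\right) = \left(12700 - 56\right) \left(\left(22008 + 3167\right) - -10163\right) = 12644 \left(25175 + \left(-4204 + 14367\right)\right) = 12644 \left(25175 + 10163\right) = 12644 \cdot 35338 = 446813672$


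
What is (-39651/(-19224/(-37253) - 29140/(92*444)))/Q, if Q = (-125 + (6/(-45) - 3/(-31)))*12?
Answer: -584518027557645/4364872097614 ≈ -133.91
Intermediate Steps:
Q = -232568/155 (Q = (-125 + (6*(-1/45) - 3*(-1/31)))*12 = (-125 + (-2/15 + 3/31))*12 = (-125 - 17/465)*12 = -58142/465*12 = -232568/155 ≈ -1500.4)
(-39651/(-19224/(-37253) - 29140/(92*444)))/Q = (-39651/(-19224/(-37253) - 29140/(92*444)))/(-232568/155) = -39651/(-19224*(-1/37253) - 29140/40848)*(-155/232568) = -39651/(19224/37253 - 29140*1/40848)*(-155/232568) = -39651/(19224/37253 - 7285/10212)*(-155/232568) = -39651/(-75072617/380427636)*(-155/232568) = -39651*(-380427636/75072617)*(-155/232568) = (15084336195036/75072617)*(-155/232568) = -584518027557645/4364872097614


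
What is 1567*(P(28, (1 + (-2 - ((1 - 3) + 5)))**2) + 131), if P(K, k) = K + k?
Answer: 274225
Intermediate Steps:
1567*(P(28, (1 + (-2 - ((1 - 3) + 5)))**2) + 131) = 1567*((28 + (1 + (-2 - ((1 - 3) + 5)))**2) + 131) = 1567*((28 + (1 + (-2 - (-2 + 5)))**2) + 131) = 1567*((28 + (1 + (-2 - 1*3))**2) + 131) = 1567*((28 + (1 + (-2 - 3))**2) + 131) = 1567*((28 + (1 - 5)**2) + 131) = 1567*((28 + (-4)**2) + 131) = 1567*((28 + 16) + 131) = 1567*(44 + 131) = 1567*175 = 274225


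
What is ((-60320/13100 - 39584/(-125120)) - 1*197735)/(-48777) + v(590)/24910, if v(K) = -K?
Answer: 50164897141427/12447062264094 ≈ 4.0303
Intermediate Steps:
((-60320/13100 - 39584/(-125120)) - 1*197735)/(-48777) + v(590)/24910 = ((-60320/13100 - 39584/(-125120)) - 1*197735)/(-48777) - 1*590/24910 = ((-60320*1/13100 - 39584*(-1/125120)) - 197735)*(-1/48777) - 590*1/24910 = ((-3016/655 + 1237/3910) - 197735)*(-1/48777) - 59/2491 = (-439293/102442 - 197735)*(-1/48777) - 59/2491 = -20256808163/102442*(-1/48777) - 59/2491 = 20256808163/4996813434 - 59/2491 = 50164897141427/12447062264094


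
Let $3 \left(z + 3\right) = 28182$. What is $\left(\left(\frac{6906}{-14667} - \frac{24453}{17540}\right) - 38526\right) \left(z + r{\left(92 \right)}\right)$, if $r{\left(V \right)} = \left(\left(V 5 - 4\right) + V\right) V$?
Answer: $- \frac{197595289754170099}{85753060} \approx -2.3042 \cdot 10^{9}$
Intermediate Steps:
$z = 9391$ ($z = -3 + \frac{1}{3} \cdot 28182 = -3 + 9394 = 9391$)
$r{\left(V \right)} = V \left(-4 + 6 V\right)$ ($r{\left(V \right)} = \left(\left(5 V - 4\right) + V\right) V = \left(\left(-4 + 5 V\right) + V\right) V = \left(-4 + 6 V\right) V = V \left(-4 + 6 V\right)$)
$\left(\left(\frac{6906}{-14667} - \frac{24453}{17540}\right) - 38526\right) \left(z + r{\left(92 \right)}\right) = \left(\left(\frac{6906}{-14667} - \frac{24453}{17540}\right) - 38526\right) \left(9391 + 2 \cdot 92 \left(-2 + 3 \cdot 92\right)\right) = \left(\left(6906 \left(- \frac{1}{14667}\right) - \frac{24453}{17540}\right) - 38526\right) \left(9391 + 2 \cdot 92 \left(-2 + 276\right)\right) = \left(\left(- \frac{2302}{4889} - \frac{24453}{17540}\right) - 38526\right) \left(9391 + 2 \cdot 92 \cdot 274\right) = \left(- \frac{159927797}{85753060} - 38526\right) \left(9391 + 50416\right) = \left(- \frac{3303882317357}{85753060}\right) 59807 = - \frac{197595289754170099}{85753060}$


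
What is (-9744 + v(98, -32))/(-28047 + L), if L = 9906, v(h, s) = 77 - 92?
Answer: 3253/6047 ≈ 0.53795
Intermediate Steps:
v(h, s) = -15
(-9744 + v(98, -32))/(-28047 + L) = (-9744 - 15)/(-28047 + 9906) = -9759/(-18141) = -9759*(-1/18141) = 3253/6047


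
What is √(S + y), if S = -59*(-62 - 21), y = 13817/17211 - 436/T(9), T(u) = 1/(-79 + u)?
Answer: 2*√2622852290661/17211 ≈ 188.20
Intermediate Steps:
y = 525293537/17211 (y = 13817/17211 - 436/(1/(-79 + 9)) = 13817*(1/17211) - 436/(1/(-70)) = 13817/17211 - 436/(-1/70) = 13817/17211 - 436*(-70) = 13817/17211 + 30520 = 525293537/17211 ≈ 30521.)
S = 4897 (S = -59*(-83) = 4897)
√(S + y) = √(4897 + 525293537/17211) = √(609575804/17211) = 2*√2622852290661/17211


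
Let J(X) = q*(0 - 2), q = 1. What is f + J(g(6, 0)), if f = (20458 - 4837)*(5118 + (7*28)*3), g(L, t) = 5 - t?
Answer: 89133424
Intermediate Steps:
f = 89133426 (f = 15621*(5118 + 196*3) = 15621*(5118 + 588) = 15621*5706 = 89133426)
J(X) = -2 (J(X) = 1*(0 - 2) = 1*(-2) = -2)
f + J(g(6, 0)) = 89133426 - 2 = 89133424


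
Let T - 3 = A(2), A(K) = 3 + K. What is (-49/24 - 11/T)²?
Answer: 1681/144 ≈ 11.674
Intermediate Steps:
T = 8 (T = 3 + (3 + 2) = 3 + 5 = 8)
(-49/24 - 11/T)² = (-49/24 - 11/8)² = (-41/12)² = 1681/144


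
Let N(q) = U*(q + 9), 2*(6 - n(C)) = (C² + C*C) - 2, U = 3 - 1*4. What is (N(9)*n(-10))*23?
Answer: 38502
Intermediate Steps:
U = -1 (U = 3 - 4 = -1)
n(C) = 7 - C² (n(C) = 6 - ((C² + C*C) - 2)/2 = 6 - ((C² + C²) - 2)/2 = 6 - (2*C² - 2)/2 = 6 - (-2 + 2*C²)/2 = 6 + (1 - C²) = 7 - C²)
N(q) = -9 - q (N(q) = -(q + 9) = -(9 + q) = -9 - q)
(N(9)*n(-10))*23 = ((-9 - 1*9)*(7 - 1*(-10)²))*23 = ((-9 - 9)*(7 - 1*100))*23 = -18*(7 - 100)*23 = -18*(-93)*23 = 1674*23 = 38502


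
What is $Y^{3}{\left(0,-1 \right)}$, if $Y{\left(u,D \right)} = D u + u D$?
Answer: $0$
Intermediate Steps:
$Y{\left(u,D \right)} = 2 D u$ ($Y{\left(u,D \right)} = D u + D u = 2 D u$)
$Y^{3}{\left(0,-1 \right)} = \left(2 \left(-1\right) 0\right)^{3} = 0^{3} = 0$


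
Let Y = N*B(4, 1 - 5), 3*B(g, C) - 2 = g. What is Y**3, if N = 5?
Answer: 1000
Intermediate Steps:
B(g, C) = 2/3 + g/3
Y = 10 (Y = 5*(2/3 + (1/3)*4) = 5*(2/3 + 4/3) = 5*2 = 10)
Y**3 = 10**3 = 1000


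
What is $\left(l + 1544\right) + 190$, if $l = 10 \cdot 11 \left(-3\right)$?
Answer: $1404$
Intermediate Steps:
$l = -330$ ($l = 110 \left(-3\right) = -330$)
$\left(l + 1544\right) + 190 = \left(-330 + 1544\right) + 190 = 1214 + 190 = 1404$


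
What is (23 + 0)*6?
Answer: 138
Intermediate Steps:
(23 + 0)*6 = 23*6 = 138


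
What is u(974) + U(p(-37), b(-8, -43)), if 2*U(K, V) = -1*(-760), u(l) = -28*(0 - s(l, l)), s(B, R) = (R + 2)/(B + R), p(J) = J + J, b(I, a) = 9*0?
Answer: 191892/487 ≈ 394.03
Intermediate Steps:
b(I, a) = 0
p(J) = 2*J
s(B, R) = (2 + R)/(B + R)
u(l) = 14*(2 + l)/l (u(l) = -28*(0 - (2 + l)/(l + l)) = -28*(0 - (2 + l)/(2*l)) = -(-14)*(2 + l)/l = 14*(2 + l)/l)
U(K, V) = 380 (U(K, V) = (-1*(-760))/2 = (½)*760 = 380)
u(974) + U(p(-37), b(-8, -43)) = (14 + 28/974) + 380 = (14 + 28*(1/974)) + 380 = (14 + 14/487) + 380 = 6832/487 + 380 = 191892/487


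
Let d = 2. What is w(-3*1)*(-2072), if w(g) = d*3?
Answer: -12432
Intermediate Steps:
w(g) = 6 (w(g) = 2*3 = 6)
w(-3*1)*(-2072) = 6*(-2072) = -12432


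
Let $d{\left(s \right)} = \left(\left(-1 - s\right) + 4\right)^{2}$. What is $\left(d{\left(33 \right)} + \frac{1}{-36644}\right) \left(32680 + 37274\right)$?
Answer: $\frac{1153527434223}{18322} \approx 6.2959 \cdot 10^{7}$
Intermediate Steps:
$d{\left(s \right)} = \left(3 - s\right)^{2}$
$\left(d{\left(33 \right)} + \frac{1}{-36644}\right) \left(32680 + 37274\right) = \left(\left(-3 + 33\right)^{2} + \frac{1}{-36644}\right) \left(32680 + 37274\right) = \left(30^{2} - \frac{1}{36644}\right) 69954 = \left(900 - \frac{1}{36644}\right) 69954 = \frac{32979599}{36644} \cdot 69954 = \frac{1153527434223}{18322}$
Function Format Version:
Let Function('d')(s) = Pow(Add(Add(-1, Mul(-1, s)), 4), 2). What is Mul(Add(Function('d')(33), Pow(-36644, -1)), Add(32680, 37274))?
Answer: Rational(1153527434223, 18322) ≈ 6.2959e+7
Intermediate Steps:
Function('d')(s) = Pow(Add(3, Mul(-1, s)), 2)
Mul(Add(Function('d')(33), Pow(-36644, -1)), Add(32680, 37274)) = Mul(Add(Pow(Add(-3, 33), 2), Pow(-36644, -1)), Add(32680, 37274)) = Mul(Add(Pow(30, 2), Rational(-1, 36644)), 69954) = Mul(Add(900, Rational(-1, 36644)), 69954) = Mul(Rational(32979599, 36644), 69954) = Rational(1153527434223, 18322)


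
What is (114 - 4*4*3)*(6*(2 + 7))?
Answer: 3564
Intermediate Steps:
(114 - 4*4*3)*(6*(2 + 7)) = (114 - 16*3)*(6*9) = (114 - 48)*54 = 66*54 = 3564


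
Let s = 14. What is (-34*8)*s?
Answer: -3808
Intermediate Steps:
(-34*8)*s = -34*8*14 = -272*14 = -3808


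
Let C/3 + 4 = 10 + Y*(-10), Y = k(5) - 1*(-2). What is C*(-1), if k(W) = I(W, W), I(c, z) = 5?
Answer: 192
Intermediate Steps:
k(W) = 5
Y = 7 (Y = 5 - 1*(-2) = 5 + 2 = 7)
C = -192 (C = -12 + 3*(10 + 7*(-10)) = -12 + 3*(10 - 70) = -12 + 3*(-60) = -12 - 180 = -192)
C*(-1) = -192*(-1) = 192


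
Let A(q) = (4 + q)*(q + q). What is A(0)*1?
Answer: 0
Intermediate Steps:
A(q) = 2*q*(4 + q) (A(q) = (4 + q)*(2*q) = 2*q*(4 + q))
A(0)*1 = (2*0*(4 + 0))*1 = (2*0*4)*1 = 0*1 = 0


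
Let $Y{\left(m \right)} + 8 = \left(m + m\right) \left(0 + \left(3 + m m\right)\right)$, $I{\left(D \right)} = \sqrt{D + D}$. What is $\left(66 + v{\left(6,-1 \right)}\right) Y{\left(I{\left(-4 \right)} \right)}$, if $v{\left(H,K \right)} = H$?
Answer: $-576 - 1440 i \sqrt{2} \approx -576.0 - 2036.5 i$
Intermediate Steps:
$I{\left(D \right)} = \sqrt{2} \sqrt{D}$ ($I{\left(D \right)} = \sqrt{2 D} = \sqrt{2} \sqrt{D}$)
$Y{\left(m \right)} = -8 + 2 m \left(3 + m^{2}\right)$ ($Y{\left(m \right)} = -8 + \left(m + m\right) \left(0 + \left(3 + m m\right)\right) = -8 + 2 m \left(0 + \left(3 + m^{2}\right)\right) = -8 + 2 m \left(3 + m^{2}\right)$)
$\left(66 + v{\left(6,-1 \right)}\right) Y{\left(I{\left(-4 \right)} \right)} = \left(66 + 6\right) \left(-8 + 2 \left(\sqrt{2} \sqrt{-4}\right)^{3} + 6 \sqrt{2} \sqrt{-4}\right) = 72 \left(-8 + 2 \left(\sqrt{2} \cdot 2 i\right)^{3} + 6 \sqrt{2} \cdot 2 i\right) = 72 \left(-8 + 2 \left(2 i \sqrt{2}\right)^{3} + 6 \cdot 2 i \sqrt{2}\right) = 72 \left(-8 + 2 \left(- 16 i \sqrt{2}\right) + 12 i \sqrt{2}\right) = 72 \left(-8 - 32 i \sqrt{2} + 12 i \sqrt{2}\right) = 72 \left(-8 - 20 i \sqrt{2}\right) = -576 - 1440 i \sqrt{2}$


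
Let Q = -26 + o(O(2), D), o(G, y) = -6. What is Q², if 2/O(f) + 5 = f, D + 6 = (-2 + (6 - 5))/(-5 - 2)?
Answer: 1024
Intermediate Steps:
D = -41/7 (D = -6 + (-2 + (6 - 5))/(-5 - 2) = -6 + (-2 + 1)/(-7) = -6 - 1*(-⅐) = -6 + ⅐ = -41/7 ≈ -5.8571)
O(f) = 2/(-5 + f)
Q = -32 (Q = -26 - 6 = -32)
Q² = (-32)² = 1024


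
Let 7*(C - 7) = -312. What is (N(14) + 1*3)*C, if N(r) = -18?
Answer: 3945/7 ≈ 563.57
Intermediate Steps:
C = -263/7 (C = 7 + (⅐)*(-312) = 7 - 312/7 = -263/7 ≈ -37.571)
(N(14) + 1*3)*C = (-18 + 1*3)*(-263/7) = (-18 + 3)*(-263/7) = -15*(-263/7) = 3945/7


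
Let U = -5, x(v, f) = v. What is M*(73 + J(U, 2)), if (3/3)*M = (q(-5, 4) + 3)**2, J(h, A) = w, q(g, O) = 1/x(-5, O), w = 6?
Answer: 15484/25 ≈ 619.36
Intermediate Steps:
q(g, O) = -1/5 (q(g, O) = 1/(-5) = -1/5)
J(h, A) = 6
M = 196/25 (M = (-1/5 + 3)**2 = (14/5)**2 = 196/25 ≈ 7.8400)
M*(73 + J(U, 2)) = 196*(73 + 6)/25 = (196/25)*79 = 15484/25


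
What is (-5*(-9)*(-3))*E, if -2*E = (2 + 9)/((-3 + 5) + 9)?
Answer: 135/2 ≈ 67.500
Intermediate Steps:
E = -½ (E = -(2 + 9)/(2*((-3 + 5) + 9)) = -11/(2*(2 + 9)) = -11/(2*11) = -½*1 = -½ ≈ -0.50000)
(-5*(-9)*(-3))*E = (-5*(-9)*(-3))*(-½) = (45*(-3))*(-½) = -135*(-½) = 135/2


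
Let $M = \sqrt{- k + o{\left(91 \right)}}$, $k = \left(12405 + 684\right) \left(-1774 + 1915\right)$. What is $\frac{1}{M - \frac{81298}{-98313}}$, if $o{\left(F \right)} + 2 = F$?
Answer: $\frac{3996325137}{8918600263657772} - \frac{9665445969 i \sqrt{461365}}{8918600263657772} \approx 4.4809 \cdot 10^{-7} - 0.00073612 i$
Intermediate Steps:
$o{\left(F \right)} = -2 + F$
$k = 1845549$ ($k = 13089 \cdot 141 = 1845549$)
$M = 2 i \sqrt{461365}$ ($M = \sqrt{\left(-1\right) 1845549 + \left(-2 + 91\right)} = \sqrt{-1845549 + 89} = \sqrt{-1845460} = 2 i \sqrt{461365} \approx 1358.5 i$)
$\frac{1}{M - \frac{81298}{-98313}} = \frac{1}{2 i \sqrt{461365} - \frac{81298}{-98313}} = \frac{1}{2 i \sqrt{461365} - - \frac{81298}{98313}} = \frac{1}{2 i \sqrt{461365} + \frac{81298}{98313}} = \frac{1}{\frac{81298}{98313} + 2 i \sqrt{461365}}$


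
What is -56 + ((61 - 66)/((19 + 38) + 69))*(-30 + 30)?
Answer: -56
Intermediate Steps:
-56 + ((61 - 66)/((19 + 38) + 69))*(-30 + 30) = -56 - 5/(57 + 69)*0 = -56 - 5/126*0 = -56 + 0 = -56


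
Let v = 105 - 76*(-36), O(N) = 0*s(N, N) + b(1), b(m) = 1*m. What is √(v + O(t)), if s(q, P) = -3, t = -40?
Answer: 7*√58 ≈ 53.310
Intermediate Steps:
b(m) = m
O(N) = 1 (O(N) = 0*(-3) + 1 = 0 + 1 = 1)
v = 2841 (v = 105 + 2736 = 2841)
√(v + O(t)) = √(2841 + 1) = √2842 = 7*√58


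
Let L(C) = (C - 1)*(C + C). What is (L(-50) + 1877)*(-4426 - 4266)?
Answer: -60644084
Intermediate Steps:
L(C) = 2*C*(-1 + C) (L(C) = (-1 + C)*(2*C) = 2*C*(-1 + C))
(L(-50) + 1877)*(-4426 - 4266) = (2*(-50)*(-1 - 50) + 1877)*(-4426 - 4266) = (2*(-50)*(-51) + 1877)*(-8692) = (5100 + 1877)*(-8692) = 6977*(-8692) = -60644084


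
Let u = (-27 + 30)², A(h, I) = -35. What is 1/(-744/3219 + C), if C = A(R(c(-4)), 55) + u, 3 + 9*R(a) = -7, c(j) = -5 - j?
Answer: -1073/28146 ≈ -0.038123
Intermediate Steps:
R(a) = -10/9 (R(a) = -⅓ + (⅑)*(-7) = -⅓ - 7/9 = -10/9)
u = 9 (u = 3² = 9)
C = -26 (C = -35 + 9 = -26)
1/(-744/3219 + C) = 1/(-744/3219 - 26) = 1/(-744*1/3219 - 26) = 1/(-248/1073 - 26) = 1/(-28146/1073) = -1073/28146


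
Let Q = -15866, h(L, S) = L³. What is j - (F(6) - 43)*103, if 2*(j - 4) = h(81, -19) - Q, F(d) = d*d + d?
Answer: 547521/2 ≈ 2.7376e+5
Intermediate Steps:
F(d) = d + d² (F(d) = d² + d = d + d²)
j = 547315/2 (j = 4 + (81³ - 1*(-15866))/2 = 4 + (531441 + 15866)/2 = 4 + (½)*547307 = 4 + 547307/2 = 547315/2 ≈ 2.7366e+5)
j - (F(6) - 43)*103 = 547315/2 - (6*(1 + 6) - 43)*103 = 547315/2 - (6*7 - 43)*103 = 547315/2 - (42 - 43)*103 = 547315/2 - (-1)*103 = 547315/2 - 1*(-103) = 547315/2 + 103 = 547521/2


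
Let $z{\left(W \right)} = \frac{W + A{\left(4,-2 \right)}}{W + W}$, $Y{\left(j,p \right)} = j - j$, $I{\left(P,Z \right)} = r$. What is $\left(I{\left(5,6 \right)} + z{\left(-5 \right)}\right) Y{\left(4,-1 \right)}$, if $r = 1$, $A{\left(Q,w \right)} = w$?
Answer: $0$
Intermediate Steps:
$I{\left(P,Z \right)} = 1$
$Y{\left(j,p \right)} = 0$
$z{\left(W \right)} = \frac{-2 + W}{2 W}$ ($z{\left(W \right)} = \frac{W - 2}{W + W} = \frac{-2 + W}{2 W}$)
$\left(I{\left(5,6 \right)} + z{\left(-5 \right)}\right) Y{\left(4,-1 \right)} = \left(1 + \frac{-2 - 5}{2 \left(-5\right)}\right) 0 = \left(1 + \frac{1}{2} \left(- \frac{1}{5}\right) \left(-7\right)\right) 0 = \left(1 + \frac{7}{10}\right) 0 = \frac{17}{10} \cdot 0 = 0$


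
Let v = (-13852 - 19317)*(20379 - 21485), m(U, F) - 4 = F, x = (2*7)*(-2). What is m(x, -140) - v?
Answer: -36685050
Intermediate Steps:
x = -28 (x = 14*(-2) = -28)
m(U, F) = 4 + F
v = 36684914 (v = -33169*(-1106) = 36684914)
m(x, -140) - v = (4 - 140) - 1*36684914 = -136 - 36684914 = -36685050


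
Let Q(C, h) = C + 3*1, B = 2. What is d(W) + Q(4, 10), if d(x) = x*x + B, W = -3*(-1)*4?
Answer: 153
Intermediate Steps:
W = 12 (W = 3*4 = 12)
Q(C, h) = 3 + C (Q(C, h) = C + 3 = 3 + C)
d(x) = 2 + x² (d(x) = x*x + 2 = x² + 2 = 2 + x²)
d(W) + Q(4, 10) = (2 + 12²) + (3 + 4) = (2 + 144) + 7 = 146 + 7 = 153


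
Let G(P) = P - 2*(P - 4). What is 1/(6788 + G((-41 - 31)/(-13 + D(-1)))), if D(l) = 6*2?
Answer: 1/6724 ≈ 0.00014872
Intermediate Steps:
D(l) = 12
G(P) = 8 - P (G(P) = P - 2*(-4 + P) = P - (-8 + 2*P) = P + (8 - 2*P) = 8 - P)
1/(6788 + G((-41 - 31)/(-13 + D(-1)))) = 1/(6788 + (8 - (-41 - 31)/(-13 + 12))) = 1/(6788 + (8 - (-72)/(-1))) = 1/(6788 + (8 - (-72)*(-1))) = 1/(6788 + (8 - 1*72)) = 1/(6788 + (8 - 72)) = 1/(6788 - 64) = 1/6724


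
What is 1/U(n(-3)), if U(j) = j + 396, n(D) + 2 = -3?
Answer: 1/391 ≈ 0.0025575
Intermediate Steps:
n(D) = -5 (n(D) = -2 - 3 = -5)
U(j) = 396 + j
1/U(n(-3)) = 1/(396 - 5) = 1/391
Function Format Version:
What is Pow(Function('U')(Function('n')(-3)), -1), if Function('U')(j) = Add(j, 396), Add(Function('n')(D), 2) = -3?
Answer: Rational(1, 391) ≈ 0.0025575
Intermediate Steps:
Function('n')(D) = -5 (Function('n')(D) = Add(-2, -3) = -5)
Function('U')(j) = Add(396, j)
Pow(Function('U')(Function('n')(-3)), -1) = Pow(Add(396, -5), -1) = Pow(391, -1) = Rational(1, 391)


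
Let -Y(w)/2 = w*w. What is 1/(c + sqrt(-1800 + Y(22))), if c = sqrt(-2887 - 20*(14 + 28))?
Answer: -I/(sqrt(3727) + 4*sqrt(173)) ≈ -0.0087981*I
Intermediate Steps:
Y(w) = -2*w**2 (Y(w) = -2*w*w = -2*w**2)
c = I*sqrt(3727) (c = sqrt(-2887 - 20*42) = sqrt(-2887 - 840) = sqrt(-3727) = I*sqrt(3727) ≈ 61.049*I)
1/(c + sqrt(-1800 + Y(22))) = 1/(I*sqrt(3727) + sqrt(-1800 - 2*22**2)) = 1/(I*sqrt(3727) + sqrt(-1800 - 2*484)) = 1/(I*sqrt(3727) + sqrt(-1800 - 968)) = 1/(I*sqrt(3727) + sqrt(-2768)) = 1/(I*sqrt(3727) + 4*I*sqrt(173))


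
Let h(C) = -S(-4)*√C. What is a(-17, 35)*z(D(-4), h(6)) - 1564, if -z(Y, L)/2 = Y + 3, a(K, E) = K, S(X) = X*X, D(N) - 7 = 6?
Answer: -1020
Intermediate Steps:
D(N) = 13 (D(N) = 7 + 6 = 13)
S(X) = X²
h(C) = -16*√C (h(C) = -(-4)²*√C = -16*√C)
z(Y, L) = -6 - 2*Y (z(Y, L) = -2*(Y + 3) = -2*(3 + Y) = -6 - 2*Y)
a(-17, 35)*z(D(-4), h(6)) - 1564 = -17*(-6 - 2*13) - 1564 = -17*(-6 - 26) - 1564 = -17*(-32) - 1564 = 544 - 1564 = -1020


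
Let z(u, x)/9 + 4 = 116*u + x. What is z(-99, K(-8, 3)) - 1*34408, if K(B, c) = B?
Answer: -137872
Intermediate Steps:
z(u, x) = -36 + 9*x + 1044*u (z(u, x) = -36 + 9*(116*u + x) = -36 + 9*(x + 116*u) = -36 + (9*x + 1044*u) = -36 + 9*x + 1044*u)
z(-99, K(-8, 3)) - 1*34408 = (-36 + 9*(-8) + 1044*(-99)) - 1*34408 = (-36 - 72 - 103356) - 34408 = -103464 - 34408 = -137872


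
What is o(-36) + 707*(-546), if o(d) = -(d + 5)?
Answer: -385991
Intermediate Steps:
o(d) = -5 - d (o(d) = -(5 + d) = -5 - d)
o(-36) + 707*(-546) = (-5 - 1*(-36)) + 707*(-546) = (-5 + 36) - 386022 = 31 - 386022 = -385991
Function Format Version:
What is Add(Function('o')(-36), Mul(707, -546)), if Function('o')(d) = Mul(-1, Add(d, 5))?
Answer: -385991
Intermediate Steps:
Function('o')(d) = Add(-5, Mul(-1, d)) (Function('o')(d) = Mul(-1, Add(5, d)) = Add(-5, Mul(-1, d)))
Add(Function('o')(-36), Mul(707, -546)) = Add(Add(-5, Mul(-1, -36)), Mul(707, -546)) = Add(Add(-5, 36), -386022) = Add(31, -386022) = -385991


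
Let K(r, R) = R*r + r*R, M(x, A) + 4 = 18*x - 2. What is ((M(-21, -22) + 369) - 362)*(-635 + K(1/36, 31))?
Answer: 4297423/18 ≈ 2.3875e+5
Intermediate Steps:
M(x, A) = -6 + 18*x (M(x, A) = -4 + (18*x - 2) = -4 + (-2 + 18*x) = -6 + 18*x)
K(r, R) = 2*R*r (K(r, R) = R*r + R*r = 2*R*r)
((M(-21, -22) + 369) - 362)*(-635 + K(1/36, 31)) = (((-6 + 18*(-21)) + 369) - 362)*(-635 + 2*31/36) = (((-6 - 378) + 369) - 362)*(-635 + 2*31*(1/36)) = ((-384 + 369) - 362)*(-635 + 31/18) = (-15 - 362)*(-11399/18) = -377*(-11399/18) = 4297423/18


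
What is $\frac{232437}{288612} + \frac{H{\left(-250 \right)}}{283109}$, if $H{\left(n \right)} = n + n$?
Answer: $\frac{21886900211}{27236218236} \approx 0.8036$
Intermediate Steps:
$H{\left(n \right)} = 2 n$
$\frac{232437}{288612} + \frac{H{\left(-250 \right)}}{283109} = \frac{232437}{288612} + \frac{2 \left(-250\right)}{283109} = 232437 \cdot \frac{1}{288612} - \frac{500}{283109} = \frac{77479}{96204} - \frac{500}{283109} = \frac{21886900211}{27236218236}$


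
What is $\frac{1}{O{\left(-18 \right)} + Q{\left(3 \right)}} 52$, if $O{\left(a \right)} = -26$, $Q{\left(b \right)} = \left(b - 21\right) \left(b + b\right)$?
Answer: $- \frac{26}{67} \approx -0.38806$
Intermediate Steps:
$Q{\left(b \right)} = 2 b \left(-21 + b\right)$ ($Q{\left(b \right)} = \left(-21 + b\right) 2 b = 2 b \left(-21 + b\right)$)
$\frac{1}{O{\left(-18 \right)} + Q{\left(3 \right)}} 52 = \frac{1}{-26 + 2 \cdot 3 \left(-21 + 3\right)} 52 = \frac{1}{-26 + 2 \cdot 3 \left(-18\right)} 52 = \frac{1}{-26 - 108} \cdot 52 = \frac{1}{-134} \cdot 52 = \left(- \frac{1}{134}\right) 52 = - \frac{26}{67}$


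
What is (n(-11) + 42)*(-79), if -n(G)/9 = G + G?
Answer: -18960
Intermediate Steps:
n(G) = -18*G (n(G) = -9*(G + G) = -18*G)
(n(-11) + 42)*(-79) = (-18*(-11) + 42)*(-79) = (198 + 42)*(-79) = 240*(-79) = -18960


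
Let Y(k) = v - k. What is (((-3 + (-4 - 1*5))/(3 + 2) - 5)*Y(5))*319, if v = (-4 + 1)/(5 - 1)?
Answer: 271469/20 ≈ 13573.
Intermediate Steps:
v = -3/4 ≈ -0.75000
Y(k) = -3/4 - k
(((-3 + (-4 - 1*5))/(3 + 2) - 5)*Y(5))*319 = (((-3 + (-4 - 1*5))/(3 + 2) - 5)*(-3/4 - 1*5))*319 = (((-3 + (-4 - 5))/5 - 5)*(-3/4 - 5))*319 = (((-3 - 9)*(1/5) - 5)*(-23/4))*319 = ((-12*1/5 - 5)*(-23/4))*319 = ((-12/5 - 5)*(-23/4))*319 = -37/5*(-23/4)*319 = (851/20)*319 = 271469/20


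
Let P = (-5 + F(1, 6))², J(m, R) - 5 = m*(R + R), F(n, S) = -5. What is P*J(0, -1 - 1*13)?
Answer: 500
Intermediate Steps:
J(m, R) = 5 + 2*R*m (J(m, R) = 5 + m*(R + R) = 5 + m*(2*R) = 5 + 2*R*m)
P = 100 (P = (-5 - 5)² = (-10)² = 100)
P*J(0, -1 - 1*13) = 100*(5 + 2*(-1 - 1*13)*0) = 100*(5 + 2*(-1 - 13)*0) = 100*(5 + 2*(-14)*0) = 100*(5 + 0) = 100*5 = 500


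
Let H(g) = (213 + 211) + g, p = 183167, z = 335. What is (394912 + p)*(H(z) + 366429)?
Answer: 212263671852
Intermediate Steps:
H(g) = 424 + g
(394912 + p)*(H(z) + 366429) = (394912 + 183167)*((424 + 335) + 366429) = 578079*(759 + 366429) = 578079*367188 = 212263671852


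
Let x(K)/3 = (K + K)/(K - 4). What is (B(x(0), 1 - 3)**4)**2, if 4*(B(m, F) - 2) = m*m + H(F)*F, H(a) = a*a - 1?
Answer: 1/256 ≈ 0.0039063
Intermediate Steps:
H(a) = -1 + a**2 (H(a) = a**2 - 1 = -1 + a**2)
x(K) = 6*K/(-4 + K) (x(K) = 3*((K + K)/(K - 4)) = 3*((2*K)/(-4 + K)) = 3*(2*K/(-4 + K)) = 6*K/(-4 + K))
B(m, F) = 2 + m**2/4 + F*(-1 + F**2)/4 (B(m, F) = 2 + (m*m + (-1 + F**2)*F)/4 = 2 + (m**2 + F*(-1 + F**2))/4 = 2 + (m**2/4 + F*(-1 + F**2)/4) = 2 + m**2/4 + F*(-1 + F**2)/4)
(B(x(0), 1 - 3)**4)**2 = ((2 - (1 - 3)/4 + (1 - 3)**3/4 + (6*0/(-4 + 0))**2/4)**4)**2 = ((2 - 1/4*(-2) + (1/4)*(-2)**3 + (6*0/(-4))**2/4)**4)**2 = ((2 + 1/2 + (1/4)*(-8) + (6*0*(-1/4))**2/4)**4)**2 = ((2 + 1/2 - 2 + (1/4)*0**2)**4)**2 = ((2 + 1/2 - 2 + (1/4)*0)**4)**2 = ((2 + 1/2 - 2 + 0)**4)**2 = ((1/2)**4)**2 = (1/16)**2 = 1/256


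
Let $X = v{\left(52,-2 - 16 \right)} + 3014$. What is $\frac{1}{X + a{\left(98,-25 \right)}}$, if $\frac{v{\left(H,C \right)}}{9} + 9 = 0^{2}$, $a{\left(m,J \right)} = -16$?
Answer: $\frac{1}{2917} \approx 0.00034282$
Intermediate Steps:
$v{\left(H,C \right)} = -81$ ($v{\left(H,C \right)} = -81 + 9 \cdot 0^{2} = -81 + 9 \cdot 0 = -81 + 0 = -81$)
$X = 2933$ ($X = -81 + 3014 = 2933$)
$\frac{1}{X + a{\left(98,-25 \right)}} = \frac{1}{2933 - 16} = \frac{1}{2917}$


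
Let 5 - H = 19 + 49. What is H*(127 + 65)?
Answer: -12096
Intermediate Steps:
H = -63 (H = 5 - (19 + 49) = 5 - 1*68 = 5 - 68 = -63)
H*(127 + 65) = -63*(127 + 65) = -63*192 = -12096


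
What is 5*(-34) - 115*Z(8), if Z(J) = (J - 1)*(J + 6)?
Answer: -11440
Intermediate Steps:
Z(J) = (-1 + J)*(6 + J)
5*(-34) - 115*Z(8) = 5*(-34) - 115*(-6 + 8² + 5*8) = -170 - 115*(-6 + 64 + 40) = -170 - 115*98 = -170 - 11270 = -11440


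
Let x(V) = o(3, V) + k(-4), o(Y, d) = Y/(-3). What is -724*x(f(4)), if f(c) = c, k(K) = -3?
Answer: 2896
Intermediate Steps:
o(Y, d) = -Y/3 (o(Y, d) = Y*(-⅓) = -Y/3)
x(V) = -4 (x(V) = -⅓*3 - 3 = -1 - 3 = -4)
-724*x(f(4)) = -724*(-4) = 2896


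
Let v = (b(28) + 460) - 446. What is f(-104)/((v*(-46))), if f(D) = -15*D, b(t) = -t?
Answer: 390/161 ≈ 2.4224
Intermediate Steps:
v = -14 (v = (-1*28 + 460) - 446 = (-28 + 460) - 446 = 432 - 446 = -14)
f(-104)/((v*(-46))) = (-15*(-104))/((-14*(-46))) = 1560/644 = 1560*(1/644) = 390/161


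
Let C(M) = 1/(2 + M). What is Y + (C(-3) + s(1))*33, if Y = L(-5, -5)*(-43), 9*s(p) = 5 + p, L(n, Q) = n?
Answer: 204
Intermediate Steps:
s(p) = 5/9 + p/9 (s(p) = (5 + p)/9 = 5/9 + p/9)
Y = 215 (Y = -5*(-43) = 215)
Y + (C(-3) + s(1))*33 = 215 + (1/(2 - 3) + (5/9 + (⅑)*1))*33 = 215 + (1/(-1) + (5/9 + ⅑))*33 = 215 + (-1 + ⅔)*33 = 215 - ⅓*33 = 215 - 11 = 204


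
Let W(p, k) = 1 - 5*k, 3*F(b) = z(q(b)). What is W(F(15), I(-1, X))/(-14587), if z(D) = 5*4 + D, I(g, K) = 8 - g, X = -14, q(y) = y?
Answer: 44/14587 ≈ 0.0030164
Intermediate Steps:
z(D) = 20 + D
F(b) = 20/3 + b/3 (F(b) = (20 + b)/3 = 20/3 + b/3)
W(F(15), I(-1, X))/(-14587) = (1 - 5*(8 - 1*(-1)))/(-14587) = (1 - 5*(8 + 1))*(-1/14587) = (1 - 5*9)*(-1/14587) = (1 - 45)*(-1/14587) = -44*(-1/14587) = 44/14587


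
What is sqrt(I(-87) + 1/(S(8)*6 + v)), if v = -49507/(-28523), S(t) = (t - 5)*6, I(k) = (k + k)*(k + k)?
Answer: sqrt(296609327929345649)/3129991 ≈ 174.00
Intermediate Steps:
I(k) = 4*k**2 (I(k) = (2*k)*(2*k) = 4*k**2)
S(t) = -30 + 6*t (S(t) = (-5 + t)*6 = -30 + 6*t)
v = 49507/28523 (v = -49507*(-1/28523) = 49507/28523 ≈ 1.7357)
sqrt(I(-87) + 1/(S(8)*6 + v)) = sqrt(4*(-87)**2 + 1/((-30 + 6*8)*6 + 49507/28523)) = sqrt(4*7569 + 1/((-30 + 48)*6 + 49507/28523)) = sqrt(30276 + 1/(18*6 + 49507/28523)) = sqrt(30276 + 1/(108 + 49507/28523)) = sqrt(30276 + 1/(3129991/28523)) = sqrt(30276 + 28523/3129991) = sqrt(94763636039/3129991) = sqrt(296609327929345649)/3129991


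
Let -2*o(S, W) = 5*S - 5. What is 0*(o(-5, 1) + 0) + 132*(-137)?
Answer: -18084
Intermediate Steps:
o(S, W) = 5/2 - 5*S/2 (o(S, W) = -(5*S - 5)/2 = -(-5 + 5*S)/2 = 5/2 - 5*S/2)
0*(o(-5, 1) + 0) + 132*(-137) = 0*((5/2 - 5/2*(-5)) + 0) + 132*(-137) = 0*((5/2 + 25/2) + 0) - 18084 = 0*(15 + 0) - 18084 = 0*15 - 18084 = 0 - 18084 = -18084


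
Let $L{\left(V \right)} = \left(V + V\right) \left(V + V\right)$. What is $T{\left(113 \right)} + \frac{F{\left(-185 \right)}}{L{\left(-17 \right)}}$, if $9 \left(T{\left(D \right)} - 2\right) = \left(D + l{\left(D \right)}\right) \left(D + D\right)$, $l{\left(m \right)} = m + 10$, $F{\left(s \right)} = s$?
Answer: $\frac{61675559}{10404} \approx 5928.1$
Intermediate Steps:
$l{\left(m \right)} = 10 + m$
$L{\left(V \right)} = 4 V^{2}$ ($L{\left(V \right)} = 2 V 2 V = 4 V^{2}$)
$T{\left(D \right)} = 2 + \frac{2 D \left(10 + 2 D\right)}{9}$ ($T{\left(D \right)} = 2 + \frac{\left(D + \left(10 + D\right)\right) \left(D + D\right)}{9} = 2 + \frac{\left(10 + 2 D\right) 2 D}{9} = 2 + \frac{2 D \left(10 + 2 D\right)}{9}$)
$T{\left(113 \right)} + \frac{F{\left(-185 \right)}}{L{\left(-17 \right)}} = \left(2 + \frac{4 \cdot 113^{2}}{9} + \frac{20}{9} \cdot 113\right) - \frac{185}{4 \left(-17\right)^{2}} = \left(2 + \frac{4}{9} \cdot 12769 + \frac{2260}{9}\right) - \frac{185}{4 \cdot 289} = \left(2 + \frac{51076}{9} + \frac{2260}{9}\right) - \frac{185}{1156} = \frac{53354}{9} - \frac{185}{1156} = \frac{61675559}{10404}$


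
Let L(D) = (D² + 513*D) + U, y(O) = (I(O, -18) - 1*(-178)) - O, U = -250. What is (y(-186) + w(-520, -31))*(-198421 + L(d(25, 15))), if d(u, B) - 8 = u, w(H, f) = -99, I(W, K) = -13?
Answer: -45524556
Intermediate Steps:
d(u, B) = 8 + u
y(O) = 165 - O (y(O) = (-13 - 1*(-178)) - O = (-13 + 178) - O = 165 - O)
L(D) = -250 + D² + 513*D (L(D) = (D² + 513*D) - 250 = -250 + D² + 513*D)
(y(-186) + w(-520, -31))*(-198421 + L(d(25, 15))) = ((165 - 1*(-186)) - 99)*(-198421 + (-250 + (8 + 25)² + 513*(8 + 25))) = ((165 + 186) - 99)*(-198421 + (-250 + 33² + 513*33)) = (351 - 99)*(-198421 + (-250 + 1089 + 16929)) = 252*(-198421 + 17768) = 252*(-180653) = -45524556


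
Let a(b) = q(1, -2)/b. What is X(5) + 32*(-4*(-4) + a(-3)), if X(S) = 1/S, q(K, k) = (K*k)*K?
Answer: 8003/15 ≈ 533.53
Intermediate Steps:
q(K, k) = k*K²
X(S) = 1/S
a(b) = -2/b (a(b) = (-2*1²)/b = (-2*1)/b = -2/b)
X(5) + 32*(-4*(-4) + a(-3)) = 1/5 + 32*(-4*(-4) - 2/(-3)) = ⅕ + 32*(16 - 2*(-⅓)) = ⅕ + 32*(16 + ⅔) = ⅕ + 32*(50/3) = ⅕ + 1600/3 = 8003/15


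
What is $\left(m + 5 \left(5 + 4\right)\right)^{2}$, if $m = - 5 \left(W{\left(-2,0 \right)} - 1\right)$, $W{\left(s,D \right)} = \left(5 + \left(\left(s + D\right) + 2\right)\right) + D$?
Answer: $625$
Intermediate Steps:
$W{\left(s,D \right)} = 7 + s + 2 D$ ($W{\left(s,D \right)} = \left(5 + \left(\left(D + s\right) + 2\right)\right) + D = \left(5 + \left(2 + D + s\right)\right) + D = \left(7 + D + s\right) + D = 7 + s + 2 D$)
$m = -20$ ($m = - 5 \left(\left(7 - 2 + 2 \cdot 0\right) - 1\right) = - 5 \left(\left(7 - 2 + 0\right) - 1\right) = - 5 \left(5 - 1\right) = \left(-5\right) 4 = -20$)
$\left(m + 5 \left(5 + 4\right)\right)^{2} = \left(-20 + 5 \left(5 + 4\right)\right)^{2} = \left(-20 + 5 \cdot 9\right)^{2} = \left(-20 + 45\right)^{2} = 25^{2} = 625$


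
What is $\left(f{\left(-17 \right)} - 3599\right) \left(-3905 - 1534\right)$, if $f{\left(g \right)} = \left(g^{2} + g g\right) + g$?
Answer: $16523682$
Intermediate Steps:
$f{\left(g \right)} = g + 2 g^{2}$ ($f{\left(g \right)} = \left(g^{2} + g^{2}\right) + g = 2 g^{2} + g = g + 2 g^{2}$)
$\left(f{\left(-17 \right)} - 3599\right) \left(-3905 - 1534\right) = \left(- 17 \left(1 + 2 \left(-17\right)\right) - 3599\right) \left(-3905 - 1534\right) = \left(- 17 \left(1 - 34\right) - 3599\right) \left(-5439\right) = \left(\left(-17\right) \left(-33\right) - 3599\right) \left(-5439\right) = \left(561 - 3599\right) \left(-5439\right) = \left(-3038\right) \left(-5439\right) = 16523682$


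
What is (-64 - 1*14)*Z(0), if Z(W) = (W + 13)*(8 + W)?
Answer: -8112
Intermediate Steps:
Z(W) = (8 + W)*(13 + W) (Z(W) = (13 + W)*(8 + W) = (8 + W)*(13 + W))
(-64 - 1*14)*Z(0) = (-64 - 1*14)*(104 + 0² + 21*0) = (-64 - 14)*(104 + 0 + 0) = -78*104 = -8112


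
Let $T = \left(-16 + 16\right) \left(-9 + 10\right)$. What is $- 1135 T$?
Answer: $0$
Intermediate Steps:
$T = 0$ ($T = 0 \cdot 1 = 0$)
$- 1135 T = \left(-1135\right) 0 = 0$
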